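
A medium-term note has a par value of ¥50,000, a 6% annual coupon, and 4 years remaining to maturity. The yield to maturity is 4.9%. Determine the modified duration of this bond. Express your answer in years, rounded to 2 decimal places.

Periodic yield y = 0.049. First find Macaulay duration:
  t   CF        PV=CF/(1+0.049)^t    t·PV
  1     3,000.00     2,859.8665     2,859.8665
  2     3,000.00     2,726.2789     5,452.5577
  3     3,000.00     2,598.9312     7,796.7937
  4    53,000.00    43,769.7350   175,078.9398
  Σ                 51,954.8116   191,188.1579
P = 51,954.8116; Macaulay duration = 191,188.1579 / 51,954.8116 = 3.67989 years.
Modified duration = D_Mac / (1 + y) = 3.67989 / 1.049 = 3.50800 years.

3.51 years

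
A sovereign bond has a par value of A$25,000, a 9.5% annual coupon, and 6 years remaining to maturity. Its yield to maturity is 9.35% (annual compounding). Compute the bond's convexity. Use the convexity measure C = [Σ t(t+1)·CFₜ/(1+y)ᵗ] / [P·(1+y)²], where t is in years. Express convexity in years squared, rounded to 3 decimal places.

26.231

With y = 0.0935:
  t   CF        PV=CF/(1+0.0935)^t    t·PV        t(t+1)·PV
  1     2,375.00     2,171.9250     2,171.9250       4,343.8500
  2     2,375.00     1,986.2140     3,972.4280      11,917.2840
  3     2,375.00     1,816.3823     5,449.1468      21,796.5871
  4     2,375.00     1,661.0720     6,644.2881      33,221.4405
  5     2,375.00     1,519.0416     7,595.2082      45,571.2490
  6    27,375.00    16,011.8460    96,071.0758     672,497.5307
  Σ                 25,166.4809   121,904.0719     789,347.9414
P = 25,166.4809.
Convexity = Σ t(t+1)·PV / [P·(1+y)²] = 789,347.9414 / (25,166.4809 × 1.195742) = 26.23061.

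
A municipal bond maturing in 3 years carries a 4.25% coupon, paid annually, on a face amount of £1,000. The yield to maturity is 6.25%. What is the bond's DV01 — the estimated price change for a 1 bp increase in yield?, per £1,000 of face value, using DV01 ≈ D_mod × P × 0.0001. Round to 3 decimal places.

£0.256

Periodic yield y = 0.0625.
  t   CF        PV=CF/(1+0.0625)^t    t·PV
  1        42.50        40.0000        40.0000
  2        42.50        37.6471        75.2941
  3     1,042.50       869.1390     2,607.4171
  Σ                    946.7861     2,722.7112
P = 946.7861; D_Mac = 2.87574 yrs; D_mod = 2.70658 yrs.
DV01 ≈ 2.70658 × 946.7861 × 0.0001 = 0.256255.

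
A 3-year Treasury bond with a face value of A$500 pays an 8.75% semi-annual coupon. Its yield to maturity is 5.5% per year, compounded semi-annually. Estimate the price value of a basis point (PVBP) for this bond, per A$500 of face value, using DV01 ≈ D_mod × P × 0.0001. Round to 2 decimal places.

A$0.14

Periodic yield y = 0.0275.
  t   CF        PV=CF/(1+0.0275)^t    t·PV
  1       21.875        21.2895        21.2895
  2       21.875        20.7197        41.4395
  3       21.875        20.1652        60.4956
  4       21.875        19.6255        78.5020
  5       21.875        19.1002        95.5012
  6      521.875       443.4815     2,660.8890
  Σ                    544.3817     2,958.1169
P = 544.3817; D_Mac = 5.43390 half-year periods = 2.71695 yrs; D_mod = 2.64423 yrs.
DV01 ≈ 2.64423 × 544.3817 × 0.0001 = 0.143947.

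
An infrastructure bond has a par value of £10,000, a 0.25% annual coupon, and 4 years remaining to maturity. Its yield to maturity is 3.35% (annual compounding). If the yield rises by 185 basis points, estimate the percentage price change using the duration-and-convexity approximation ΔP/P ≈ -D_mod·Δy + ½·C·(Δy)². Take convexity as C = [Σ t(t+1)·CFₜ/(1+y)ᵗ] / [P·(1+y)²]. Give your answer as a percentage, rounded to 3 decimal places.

-6.813%

With y = 0.0335:
  t   CF        PV=CF/(1+0.0335)^t    t·PV        t(t+1)·PV
  1        25.00        24.1896        24.1896          48.3793
  2        25.00        23.4056        46.8111         140.4334
  3        25.00        22.6469        67.9407         271.7627
  4    10,025.00     8,787.0370    35,148.1482     175,740.7409
  Σ                  8,857.2791    35,287.0896     176,201.3163
P = 8,857.2791; D_Mac = 3.98396 yrs; D_mod = 3.85483 yrs; C = 18.62464.
Duration effect: -3.85483 × (+0.0185) = -0.071314
Convexity effect: 0.5 × 18.62464 × (0.0185)² = +0.0031871
ΔP/P ≈ -0.071314 + 0.0031871 = -0.068127 = -6.8127%.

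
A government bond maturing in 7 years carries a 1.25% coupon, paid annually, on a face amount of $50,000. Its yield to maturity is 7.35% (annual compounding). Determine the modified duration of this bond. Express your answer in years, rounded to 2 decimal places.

6.22 years

Periodic yield y = 0.0735. First find Macaulay duration:
  t   CF        PV=CF/(1+0.0735)^t    t·PV
  1       625.00       582.2077       582.2077
  2       625.00       542.3453     1,084.6907
  3       625.00       505.2122     1,515.6367
  4       625.00       470.6216     1,882.4863
  5       625.00       438.3992     2,191.9961
  6       625.00       408.3831     2,450.2984
  7    50,625.00    30,814.1857   215,699.2996
  Σ                 33,761.3548   225,406.6155
P = 33,761.3548; Macaulay duration = 225,406.6155 / 33,761.3548 = 6.67647 years.
Modified duration = D_Mac / (1 + y) = 6.67647 / 1.0735 = 6.21935 years.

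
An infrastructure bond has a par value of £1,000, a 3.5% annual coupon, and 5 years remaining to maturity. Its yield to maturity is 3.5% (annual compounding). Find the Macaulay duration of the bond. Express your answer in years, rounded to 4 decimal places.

4.6731 years

Periodic yield y = 0.035. Discount each cash flow and weight by its year:
  t   CF        PV=CF/(1+0.035)^t    t·PV
  1        35.00        33.8164        33.8164
  2        35.00        32.6729        65.3457
  3        35.00        31.5680        94.7040
  4        35.00        30.5005       122.0019
  5     1,035.00       871.4422     4,357.2111
  Σ                  1,000.0000     4,673.0792
Price P = Σ PV = 1,000.0000.
Macaulay duration = Σ(t·PV) / P = 4,673.0792 / 1,000.0000 = 4.67308 years.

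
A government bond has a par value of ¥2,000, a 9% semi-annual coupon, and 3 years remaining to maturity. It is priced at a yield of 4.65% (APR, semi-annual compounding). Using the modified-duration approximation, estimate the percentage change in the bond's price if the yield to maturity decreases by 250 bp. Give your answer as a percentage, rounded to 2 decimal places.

Periodic yield y = 0.02325. Modified duration first:
  t   CF        PV=CF/(1+0.02325)^t    t·PV
  1        90.00        87.9550        87.9550
  2        90.00        85.9566       171.9131
  3        90.00        84.0035       252.0104
  4        90.00        82.0948       328.3791
  5        90.00        80.2294       401.1472
  6     2,090.00     1,820.7728    10,924.6370
  Σ                  2,241.0121    12,166.0419
P = 2,241.0121; D_Mac = 5.42882 half-year periods = 2.71441 yrs; D_mod = 2.71441/(1+0.02325) = 2.65273 yrs.
ΔP/P ≈ -D_mod · Δy = -2.65273 × (-0.025) = +0.066318 = +6.6318%.

+6.63%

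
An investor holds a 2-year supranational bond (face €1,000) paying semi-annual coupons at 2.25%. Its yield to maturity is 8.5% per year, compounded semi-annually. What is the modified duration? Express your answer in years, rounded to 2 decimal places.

Periodic yield y = 0.0425. First find Macaulay duration:
  t   CF        PV=CF/(1+0.0425)^t    t·PV
  1        11.25        10.7914        10.7914
  2        11.25        10.3514        20.7029
  3        11.25         9.9294        29.7883
  4     1,011.25       856.1587     3,424.6348
  Σ                    887.2309     3,485.9174
P = 887.2309; Macaulay duration = 3,485.9174 / 887.2309 = 3.92899 half-year periods = 1.96449 years.
Modified duration = D_Mac / (1 + y) = 1.96449 / 1.0425 = 1.88441 years.

1.88 years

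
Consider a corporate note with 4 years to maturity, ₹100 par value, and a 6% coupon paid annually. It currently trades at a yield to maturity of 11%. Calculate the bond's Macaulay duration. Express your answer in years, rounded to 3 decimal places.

Periodic yield y = 0.11. Discount each cash flow and weight by its year:
  t   CF        PV=CF/(1+0.11)^t    t·PV
  1         6.00         5.4054         5.4054
  2         6.00         4.8697         9.7395
  3         6.00         4.3871        13.1614
  4       106.00        69.8255       279.3019
  Σ                     84.4878       307.6083
Price P = Σ PV = 84.4878.
Macaulay duration = Σ(t·PV) / P = 307.6083 / 84.4878 = 3.64086 years.

3.641 years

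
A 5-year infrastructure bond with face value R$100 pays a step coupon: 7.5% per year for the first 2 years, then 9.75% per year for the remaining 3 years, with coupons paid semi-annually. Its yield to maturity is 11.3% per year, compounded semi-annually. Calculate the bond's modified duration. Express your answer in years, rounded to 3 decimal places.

3.942 years

Periodic yield y = 0.0565. First find Macaulay duration:
  t   CF        PV=CF/(1+0.0565)^t    t·PV
  1        3.750         3.5495         3.5495
  2        3.750         3.3596         6.7193
  3        3.750         3.1800         9.5399
  4        3.750         3.0099        12.0396
  5        4.875         3.7036        18.5181
  6        4.875         3.5056        21.0334
  7        4.875         3.3181        23.2266
  8        4.875         3.1406        25.1251
  9        4.875         2.9727        26.7542
  10     104.875        60.5309       605.3088
  Σ                     90.2705       751.8145
P = 90.2705; Macaulay duration = 751.8145 / 90.2705 = 8.32847 half-year periods = 4.16423 years.
Modified duration = D_Mac / (1 + y) = 4.16423 / 1.0565 = 3.94154 years.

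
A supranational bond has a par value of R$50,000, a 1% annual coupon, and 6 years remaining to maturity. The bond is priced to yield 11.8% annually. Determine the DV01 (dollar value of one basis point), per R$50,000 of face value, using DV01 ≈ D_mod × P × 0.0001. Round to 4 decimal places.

R$14.3288

Periodic yield y = 0.118.
  t   CF        PV=CF/(1+0.118)^t    t·PV
  1       500.00       447.2272       447.2272
  2       500.00       400.0243       800.0486
  3       500.00       357.8035     1,073.4105
  4       500.00       320.0389     1,280.1557
  5       500.00       286.2602     1,431.3011
  6    50,500.00    25,860.7167   155,164.3002
  Σ                 27,672.0709   160,196.4433
P = 27,672.0709; D_Mac = 5.78910 yrs; D_mod = 5.17809 yrs.
DV01 ≈ 5.17809 × 27,672.0709 × 0.0001 = 14.328841.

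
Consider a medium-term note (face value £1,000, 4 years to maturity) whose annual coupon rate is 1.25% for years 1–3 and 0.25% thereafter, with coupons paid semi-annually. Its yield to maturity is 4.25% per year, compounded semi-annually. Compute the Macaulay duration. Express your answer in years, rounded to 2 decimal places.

3.91 years

Periodic yield y = 0.02125. Discount each cash flow and weight by its period:
  t   CF        PV=CF/(1+0.02125)^t    t·PV
  1         6.25         6.1200         6.1200
  2         6.25         5.9926        11.9852
  3         6.25         5.8679        17.6037
  4         6.25         5.7458        22.9833
  5         6.25         5.6263        28.1313
  6         6.25         5.5092        33.0551
  7         1.25         1.0789         7.5524
  8     1,001.25       846.2252     6,769.8019
  Σ                    882.1659     6,897.2329
Price P = Σ PV = 882.1659.
Macaulay duration = Σ(t·PV) / P = 6,897.2329 / 882.1659 = 7.81852 half-year periods.
In years: 7.81852 / 2 = 3.90926 years.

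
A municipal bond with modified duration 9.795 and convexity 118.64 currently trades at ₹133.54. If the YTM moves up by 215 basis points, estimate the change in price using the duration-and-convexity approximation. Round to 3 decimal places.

-₹24.461

Duration effect: -D_mod·Δy = -9.795 × (+0.0215) = -0.2105925
Convexity effect: ½·C·(Δy)² = 0.5 × 118.64 × (0.0215)² = +0.02742067
ΔP/P ≈ -0.2105925 + 0.02742067 = -0.18317183
ΔP ≈ 133.54 × (-0.18317183) = -24.4607661782.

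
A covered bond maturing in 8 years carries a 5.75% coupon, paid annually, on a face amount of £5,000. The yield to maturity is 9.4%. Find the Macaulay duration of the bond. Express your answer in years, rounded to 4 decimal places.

6.4467 years

Periodic yield y = 0.094. Discount each cash flow and weight by its year:
  t   CF        PV=CF/(1+0.094)^t    t·PV
  1       287.50       262.7971       262.7971
  2       287.50       240.2167       480.4334
  3       287.50       219.5765       658.7295
  4       287.50       200.7098       802.8392
  5       287.50       183.4642       917.3208
  6       287.50       167.7003     1,006.2020
  7       287.50       153.2910     1,073.0368
  8     5,287.50     2,576.9845    20,615.8759
  Σ                  4,004.7400    25,817.2347
Price P = Σ PV = 4,004.7400.
Macaulay duration = Σ(t·PV) / P = 25,817.2347 / 4,004.7400 = 6.44667 years.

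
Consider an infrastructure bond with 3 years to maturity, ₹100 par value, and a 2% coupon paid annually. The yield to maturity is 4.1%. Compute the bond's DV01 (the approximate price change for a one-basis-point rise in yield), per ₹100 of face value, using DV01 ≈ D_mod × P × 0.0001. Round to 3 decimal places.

Periodic yield y = 0.041.
  t   CF        PV=CF/(1+0.041)^t    t·PV
  1         2.00         1.9212         1.9212
  2         2.00         1.8456         3.6911
  3       102.00        90.4166       271.2497
  Σ                     94.1834       276.8620
P = 94.1834; D_Mac = 2.93961 yrs; D_mod = 2.82383 yrs.
DV01 ≈ 2.82383 × 94.1834 × 0.0001 = 0.026596.

₹0.027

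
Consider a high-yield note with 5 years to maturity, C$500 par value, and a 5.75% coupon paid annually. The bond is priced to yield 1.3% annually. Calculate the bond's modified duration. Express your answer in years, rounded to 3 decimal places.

4.480 years

Periodic yield y = 0.013. First find Macaulay duration:
  t   CF        PV=CF/(1+0.013)^t    t·PV
  1        28.75        28.3810        28.3810
  2        28.75        28.0168        56.0337
  3        28.75        27.6573        82.9718
  4        28.75        27.3024       109.2094
  5       528.75       495.6820     2,478.4100
  Σ                    607.0395     2,755.0060
P = 607.0395; Macaulay duration = 2,755.0060 / 607.0395 = 4.53843 years.
Modified duration = D_Mac / (1 + y) = 4.53843 / 1.013 = 4.48019 years.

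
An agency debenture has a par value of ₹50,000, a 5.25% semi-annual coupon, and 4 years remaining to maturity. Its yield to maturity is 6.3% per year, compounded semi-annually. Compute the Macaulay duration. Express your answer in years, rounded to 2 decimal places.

Periodic yield y = 0.0315. Discount each cash flow and weight by its period:
  t   CF        PV=CF/(1+0.0315)^t    t·PV
  1     1,312.50     1,272.4188     1,272.4188
  2     1,312.50     1,233.5616     2,467.1232
  3     1,312.50     1,195.8910     3,587.6731
  4     1,312.50     1,159.3709     4,637.4835
  5     1,312.50     1,123.9659     5,619.8297
  6     1,312.50     1,089.6422     6,537.8533
  7     1,312.50     1,056.3667     7,394.5666
  8    51,312.50    40,037.7180   320,301.7437
  Σ                 48,168.9351   351,818.6920
Price P = Σ PV = 48,168.9351.
Macaulay duration = Σ(t·PV) / P = 351,818.6920 / 48,168.9351 = 7.30385 half-year periods.
In years: 7.30385 / 2 = 3.65193 years.

3.65 years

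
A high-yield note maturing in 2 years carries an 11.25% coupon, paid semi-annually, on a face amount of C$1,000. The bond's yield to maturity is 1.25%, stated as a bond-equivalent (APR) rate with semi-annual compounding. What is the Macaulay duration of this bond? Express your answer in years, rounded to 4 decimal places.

1.8605 years

Periodic yield y = 0.00625. Discount each cash flow and weight by its period:
  t   CF        PV=CF/(1+0.00625)^t    t·PV
  1        56.25        55.9006        55.9006
  2        56.25        55.5534       111.1068
  3        56.25        55.2084       165.6251
  4     1,056.25     1,030.2512     4,121.0050
  Σ                  1,196.9136     4,453.6375
Price P = Σ PV = 1,196.9136.
Macaulay duration = Σ(t·PV) / P = 4,453.6375 / 1,196.9136 = 3.72093 half-year periods.
In years: 3.72093 / 2 = 1.86047 years.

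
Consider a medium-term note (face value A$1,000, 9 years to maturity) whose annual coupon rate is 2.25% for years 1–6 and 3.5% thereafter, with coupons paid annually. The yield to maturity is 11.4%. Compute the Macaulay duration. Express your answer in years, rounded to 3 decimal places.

Periodic yield y = 0.114. Discount each cash flow and weight by its year:
  t   CF        PV=CF/(1+0.114)^t    t·PV
  1        22.50        20.1975        20.1975
  2        22.50        18.1306        36.2612
  3        22.50        16.2752        48.8257
  4        22.50        14.6097        58.4389
  5        22.50        13.1146        65.5732
  6        22.50        11.7726        70.6354
  7        35.00        16.4389       115.0720
  8        35.00        14.7566       118.0529
  9     1,035.00       391.7181     3,525.4628
  Σ                    517.0138     4,058.5196
Price P = Σ PV = 517.0138.
Macaulay duration = Σ(t·PV) / P = 4,058.5196 / 517.0138 = 7.84993 years.

7.850 years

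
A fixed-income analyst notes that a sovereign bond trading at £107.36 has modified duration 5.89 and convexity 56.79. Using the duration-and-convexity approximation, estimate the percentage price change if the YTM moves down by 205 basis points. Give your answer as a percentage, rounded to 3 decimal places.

Duration effect: -D_mod·Δy = -5.89 × (-0.0205) = +0.120745
Convexity effect: ½·C·(Δy)² = 0.5 × 56.79 × (-0.0205)² = +0.01193299875
ΔP/P ≈ +0.120745 + 0.01193299875 = +0.13267799875
= +13.267799875%.

+13.268%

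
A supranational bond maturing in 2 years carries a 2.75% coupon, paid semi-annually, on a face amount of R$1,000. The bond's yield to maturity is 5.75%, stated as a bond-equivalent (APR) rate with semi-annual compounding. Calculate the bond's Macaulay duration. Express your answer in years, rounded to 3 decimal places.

Periodic yield y = 0.02875. Discount each cash flow and weight by its period:
  t   CF        PV=CF/(1+0.02875)^t    t·PV
  1        13.75        13.3657        13.3657
  2        13.75        12.9922        25.9844
  3        13.75        12.6291        37.8874
  4     1,013.75       905.0894     3,620.3576
  Σ                    944.0765     3,697.5951
Price P = Σ PV = 944.0765.
Macaulay duration = Σ(t·PV) / P = 3,697.5951 / 944.0765 = 3.91663 half-year periods.
In years: 3.91663 / 2 = 1.95831 years.

1.958 years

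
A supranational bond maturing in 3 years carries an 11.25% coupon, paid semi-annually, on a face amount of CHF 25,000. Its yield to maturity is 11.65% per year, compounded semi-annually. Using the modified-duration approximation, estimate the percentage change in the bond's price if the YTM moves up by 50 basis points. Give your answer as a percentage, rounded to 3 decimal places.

Periodic yield y = 0.05825. Modified duration first:
  t   CF        PV=CF/(1+0.05825)^t    t·PV
  1     1,406.25     1,328.8448     1,328.8448
  2     1,406.25     1,255.7003     2,511.4005
  3     1,406.25     1,186.5819     3,559.7456
  4     1,406.25     1,121.2680     4,485.0720
  5     1,406.25     1,059.5493     5,297.7463
  6    26,406.25    18,800.8320   112,804.9918
  Σ                 24,752.7761   129,987.8009
P = 24,752.7761; D_Mac = 5.25144 half-year periods = 2.62572 yrs; D_mod = 2.62572/(1+0.05825) = 2.48119 yrs.
ΔP/P ≈ -D_mod · Δy = -2.48119 × (+0.005) = -0.012406 = -1.2406%.

-1.241%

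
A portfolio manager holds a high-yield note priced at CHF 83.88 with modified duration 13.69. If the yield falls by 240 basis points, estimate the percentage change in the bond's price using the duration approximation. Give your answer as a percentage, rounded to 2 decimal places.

Duration approximation: ΔP/P ≈ -D_mod · Δy = -13.69 × (-0.024) = +0.328560.
As a percentage: +32.8560%.

+32.86%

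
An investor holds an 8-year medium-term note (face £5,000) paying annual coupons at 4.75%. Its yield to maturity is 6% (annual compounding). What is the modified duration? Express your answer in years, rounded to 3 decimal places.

Periodic yield y = 0.06. First find Macaulay duration:
  t   CF        PV=CF/(1+0.06)^t    t·PV
  1       237.50       224.0566       224.0566
  2       237.50       211.3742       422.7483
  3       237.50       199.4096       598.2287
  4       237.50       188.1222       752.4890
  5       237.50       177.4738       887.3691
  6       237.50       167.4281     1,004.5688
  7       237.50       157.9511     1,105.6575
  8     5,237.50     3,286.0723    26,288.5784
  Σ                  4,611.8879    31,283.6963
P = 4,611.8879; Macaulay duration = 31,283.6963 / 4,611.8879 = 6.78327 years.
Modified duration = D_Mac / (1 + y) = 6.78327 / 1.06 = 6.39931 years.

6.399 years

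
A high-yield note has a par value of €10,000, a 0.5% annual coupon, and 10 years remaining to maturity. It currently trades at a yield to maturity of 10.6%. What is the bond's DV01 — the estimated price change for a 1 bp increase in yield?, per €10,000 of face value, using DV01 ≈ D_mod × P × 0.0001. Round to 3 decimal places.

Periodic yield y = 0.106.
  t   CF        PV=CF/(1+0.106)^t    t·PV
  1        50.00        45.2080        45.2080
  2        50.00        40.8752        81.7504
  3        50.00        36.9577       110.8730
  4        50.00        33.4156       133.6625
  5        50.00        30.2130       151.0652
  6        50.00        27.3174       163.9044
  7        50.00        24.6993       172.8949
  8        50.00        22.3321       178.6566
  9        50.00        20.1917       181.7257
  10   10,050.00     3,669.5668    36,695.6675
  Σ                  3,950.7767    37,915.4080
P = 3,950.7767; D_Mac = 9.59695 yrs; D_mod = 8.67717 yrs.
DV01 ≈ 8.67717 × 3,950.7767 × 0.0001 = 3.428156.

€3.428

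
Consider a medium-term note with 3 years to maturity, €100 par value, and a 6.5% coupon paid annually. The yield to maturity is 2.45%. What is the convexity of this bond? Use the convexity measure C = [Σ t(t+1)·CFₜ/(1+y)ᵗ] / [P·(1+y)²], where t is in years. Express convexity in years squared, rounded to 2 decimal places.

With y = 0.0245:
  t   CF        PV=CF/(1+0.0245)^t    t·PV        t(t+1)·PV
  1         6.50         6.3446         6.3446          12.6891
  2         6.50         6.1928        12.3857          37.1570
  3       106.50        99.0407       297.1221       1,188.4885
  Σ                    111.5781       315.8523       1,238.3346
P = 111.5781.
Convexity = Σ t(t+1)·PV / [P·(1+y)²] = 1,238.3346 / (111.5781 × 1.049600) = 10.57390.

10.57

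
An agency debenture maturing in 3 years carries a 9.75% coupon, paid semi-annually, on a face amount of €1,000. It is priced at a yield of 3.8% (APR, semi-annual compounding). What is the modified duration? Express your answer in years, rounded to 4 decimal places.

2.6498 years

Periodic yield y = 0.019. First find Macaulay duration:
  t   CF        PV=CF/(1+0.019)^t    t·PV
  1        48.75        47.8410        47.8410
  2        48.75        46.9490        93.8980
  3        48.75        46.0736       138.2208
  4        48.75        45.2145       180.8581
  5        48.75        44.3715       221.8573
  6     1,048.75       936.7568     5,620.5410
  Σ                  1,167.2064     6,303.2161
P = 1,167.2064; Macaulay duration = 6,303.2161 / 1,167.2064 = 5.40026 half-year periods = 2.70013 years.
Modified duration = D_Mac / (1 + y) = 2.70013 / 1.019 = 2.64978 years.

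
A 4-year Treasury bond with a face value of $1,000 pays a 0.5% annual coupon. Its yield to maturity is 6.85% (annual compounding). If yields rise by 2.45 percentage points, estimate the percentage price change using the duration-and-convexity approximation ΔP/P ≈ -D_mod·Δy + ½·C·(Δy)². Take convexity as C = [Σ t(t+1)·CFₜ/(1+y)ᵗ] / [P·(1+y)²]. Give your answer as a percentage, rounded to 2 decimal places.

-8.57%

With y = 0.0685:
  t   CF        PV=CF/(1+0.0685)^t    t·PV        t(t+1)·PV
  1         5.00         4.6795         4.6795           9.3589
  2         5.00         4.3795         8.7589          26.2768
  3         5.00         4.0987        12.2961          49.1844
  4     1,005.00       771.0241     3,084.0964      15,420.4821
  Σ                    784.1817     3,109.8309      15,505.3022
P = 784.1817; D_Mac = 3.96570 yrs; D_mod = 3.71147 yrs; C = 17.31867.
Duration effect: -3.71147 × (+0.0245) = -0.090931
Convexity effect: 0.5 × 17.31867 × (0.0245)² = +0.0051978
ΔP/P ≈ -0.090931 + 0.0051978 = -0.085733 = -8.5733%.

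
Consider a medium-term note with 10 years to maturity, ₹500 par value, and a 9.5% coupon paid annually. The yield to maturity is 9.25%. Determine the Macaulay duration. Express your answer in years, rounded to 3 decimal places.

Periodic yield y = 0.0925. Discount each cash flow and weight by its year:
  t   CF        PV=CF/(1+0.0925)^t    t·PV
  1        47.50        43.4783        43.4783
  2        47.50        39.7970        79.5941
  3        47.50        36.4275       109.2825
  4        47.50        33.3432       133.3730
  5        47.50        30.5201       152.6007
  6        47.50        27.9360       167.6163
  7        47.50        25.5708       178.9953
  8        47.50        23.4057       187.2458
  9        47.50        21.4240       192.8160
  10      547.50       226.0319     2,260.3186
  Σ                    507.9345     3,505.3204
Price P = Σ PV = 507.9345.
Macaulay duration = Σ(t·PV) / P = 3,505.3204 / 507.9345 = 6.90113 years.

6.901 years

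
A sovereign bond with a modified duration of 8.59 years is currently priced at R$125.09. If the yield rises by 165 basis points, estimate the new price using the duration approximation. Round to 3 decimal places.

R$107.360

Duration approximation: ΔP/P ≈ -D_mod · Δy = -8.59 × (+0.0165) = -0.141735.
New price ≈ 125.09 × (1 - 0.141735) = 107.36036885.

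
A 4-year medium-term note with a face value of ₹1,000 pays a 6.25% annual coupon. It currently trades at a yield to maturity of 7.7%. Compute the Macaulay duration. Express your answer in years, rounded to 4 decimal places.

3.6512 years

Periodic yield y = 0.077. Discount each cash flow and weight by its year:
  t   CF        PV=CF/(1+0.077)^t    t·PV
  1        62.50        58.0316        58.0316
  2        62.50        53.8826       107.7652
  3        62.50        50.0303       150.0908
  4     1,062.50       789.7073     3,158.8290
  Σ                    951.6517     3,474.7166
Price P = Σ PV = 951.6517.
Macaulay duration = Σ(t·PV) / P = 3,474.7166 / 951.6517 = 3.65125 years.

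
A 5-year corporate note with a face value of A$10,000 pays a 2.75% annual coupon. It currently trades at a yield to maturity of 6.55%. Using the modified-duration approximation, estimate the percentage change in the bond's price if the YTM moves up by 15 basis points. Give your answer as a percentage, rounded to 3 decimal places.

Periodic yield y = 0.0655. Modified duration first:
  t   CF        PV=CF/(1+0.0655)^t    t·PV
  1       275.00       258.0948       258.0948
  2       275.00       242.2288       484.4576
  3       275.00       227.3382       682.0145
  4       275.00       213.3629       853.4515
  5    10,275.00     7,481.9458    37,409.7292
  Σ                  8,422.9705    39,687.7476
P = 8,422.9705; D_Mac = 4.71185 yrs; D_mod = 4.71185/(1+0.0655) = 4.42219 yrs.
ΔP/P ≈ -D_mod · Δy = -4.42219 × (+0.0015) = -0.006633 = -0.6633%.

-0.663%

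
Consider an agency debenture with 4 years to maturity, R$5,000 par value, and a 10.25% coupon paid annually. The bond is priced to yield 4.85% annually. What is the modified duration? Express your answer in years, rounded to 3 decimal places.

3.360 years

Periodic yield y = 0.0485. First find Macaulay duration:
  t   CF        PV=CF/(1+0.0485)^t    t·PV
  1       512.50       488.7935       488.7935
  2       512.50       466.1836       932.3672
  3       512.50       444.6196     1,333.8587
  4     5,512.50     4,561.1553    18,244.6214
  Σ                  5,960.7520    20,999.6408
P = 5,960.7520; Macaulay duration = 20,999.6408 / 5,960.7520 = 3.52299 years.
Modified duration = D_Mac / (1 + y) = 3.52299 / 1.0485 = 3.36002 years.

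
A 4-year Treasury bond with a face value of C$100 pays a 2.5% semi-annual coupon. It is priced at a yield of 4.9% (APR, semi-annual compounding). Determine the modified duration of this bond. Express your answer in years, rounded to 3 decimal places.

Periodic yield y = 0.0245. First find Macaulay duration:
  t   CF        PV=CF/(1+0.0245)^t    t·PV
  1         1.25         1.2201         1.2201
  2         1.25         1.1909         2.3819
  3         1.25         1.1624         3.4873
  4         1.25         1.1347         4.5386
  5         1.25         1.1075         5.5376
  6         1.25         1.0810         6.4862
  7         1.25         1.0552         7.3863
  8       101.25        83.4256       667.4048
  Σ                     91.3775       698.4427
P = 91.3775; Macaulay duration = 698.4427 / 91.3775 = 7.64349 half-year periods = 3.82175 years.
Modified duration = D_Mac / (1 + y) = 3.82175 / 1.0245 = 3.73035 years.

3.730 years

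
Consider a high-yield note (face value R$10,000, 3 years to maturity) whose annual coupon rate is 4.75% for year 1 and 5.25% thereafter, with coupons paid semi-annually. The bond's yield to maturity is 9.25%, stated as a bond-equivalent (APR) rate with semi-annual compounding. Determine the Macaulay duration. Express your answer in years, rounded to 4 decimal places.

Periodic yield y = 0.04625. Discount each cash flow and weight by its period:
  t   CF        PV=CF/(1+0.04625)^t    t·PV
  1       237.50       227.0012       227.0012
  2       237.50       216.9665       433.9330
  3       262.50       229.2044       687.6131
  4       262.50       219.0723       876.2891
  5       262.50       209.3881     1,046.9404
  6    10,262.50     7,824.2072    46,945.2433
  Σ                  8,925.8396    50,217.0201
Price P = Σ PV = 8,925.8396.
Macaulay duration = Σ(t·PV) / P = 50,217.0201 / 8,925.8396 = 5.62603 half-year periods.
In years: 5.62603 / 2 = 2.81301 years.

2.8130 years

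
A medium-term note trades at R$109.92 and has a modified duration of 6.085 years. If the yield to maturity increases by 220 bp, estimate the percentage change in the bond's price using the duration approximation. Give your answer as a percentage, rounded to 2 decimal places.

Duration approximation: ΔP/P ≈ -D_mod · Δy = -6.085 × (+0.022) = -0.133870.
As a percentage: -13.3870%.

-13.39%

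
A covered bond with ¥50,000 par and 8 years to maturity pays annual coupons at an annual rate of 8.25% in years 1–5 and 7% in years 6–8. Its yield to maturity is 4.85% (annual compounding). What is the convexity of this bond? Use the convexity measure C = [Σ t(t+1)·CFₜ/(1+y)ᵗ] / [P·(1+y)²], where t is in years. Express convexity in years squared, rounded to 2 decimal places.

47.65

With y = 0.0485:
  t   CF        PV=CF/(1+0.0485)^t    t·PV        t(t+1)·PV
  1     4,125.00     3,934.1917     3,934.1917       7,868.3834
  2     4,125.00     3,752.2095     7,504.4191      22,513.2572
  3     4,125.00     3,578.6452    10,735.9357      42,943.7429
  4     4,125.00     3,413.1094    13,652.4378      68,262.1888
  5     4,125.00     3,255.2307    16,276.1537      97,656.9224
  6     3,500.00     2,634.2527    15,805.5163     110,638.6138
  7     3,500.00     2,512.4012    17,586.8087     140,694.4700
  8    53,500.00    36,627.4179   293,019.3432   2,637,174.0891
  Σ                 59,707.4585   378,514.8062   3,127,751.6677
P = 59,707.4585.
Convexity = Σ t(t+1)·PV / [P·(1+y)²] = 3,127,751.6677 / (59,707.4585 × 1.099352) = 47.65043.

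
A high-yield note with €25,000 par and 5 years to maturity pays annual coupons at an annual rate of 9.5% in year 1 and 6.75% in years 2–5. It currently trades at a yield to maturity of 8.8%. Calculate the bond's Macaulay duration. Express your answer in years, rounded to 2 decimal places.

4.29 years

Periodic yield y = 0.088. Discount each cash flow and weight by its year:
  t   CF        PV=CF/(1+0.088)^t    t·PV
  1     2,375.00     2,182.9044     2,182.9044
  2     1,687.50     1,425.5616     2,851.1232
  3     1,687.50     1,310.2588     3,930.7765
  4     1,687.50     1,204.2820     4,817.1281
  5    26,687.50    17,505.0524    87,525.2621
  Σ                 23,628.0593   101,307.1943
Price P = Σ PV = 23,628.0593.
Macaulay duration = Σ(t·PV) / P = 101,307.1943 / 23,628.0593 = 4.28758 years.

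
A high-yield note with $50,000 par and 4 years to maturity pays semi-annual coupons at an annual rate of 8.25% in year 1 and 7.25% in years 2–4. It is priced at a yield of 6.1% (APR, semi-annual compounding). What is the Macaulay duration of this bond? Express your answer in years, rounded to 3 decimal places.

3.528 years

Periodic yield y = 0.0305. Discount each cash flow and weight by its period:
  t   CF        PV=CF/(1+0.0305)^t    t·PV
  1     2,062.50     2,001.4556     2,001.4556
  2     2,062.50     1,942.2180     3,884.4359
  3     1,812.50     1,656.2810     4,968.8431
  4     1,812.50     1,607.2596     6,429.0384
  5     1,812.50     1,559.6891     7,798.4455
  6     1,812.50     1,513.5265     9,081.1592
  7     1,812.50     1,468.7303    10,281.1118
  8    51,812.50    40,742.7725   325,942.1800
  Σ                 52,491.9326   370,386.6695
Price P = Σ PV = 52,491.9326.
Macaulay duration = Σ(t·PV) / P = 370,386.6695 / 52,491.9326 = 7.05607 half-year periods.
In years: 7.05607 / 2 = 3.52803 years.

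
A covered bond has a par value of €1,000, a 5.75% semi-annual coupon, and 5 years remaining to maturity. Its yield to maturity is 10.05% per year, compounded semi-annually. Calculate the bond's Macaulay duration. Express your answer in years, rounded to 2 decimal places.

Periodic yield y = 0.05025. Discount each cash flow and weight by its period:
  t   CF        PV=CF/(1+0.05025)^t    t·PV
  1        28.75        27.3744        27.3744
  2        28.75        26.0647        52.1294
  3        28.75        24.8176        74.4528
  4        28.75        23.6302        94.5207
  5        28.75        22.4996       112.4979
  6        28.75        21.4231       128.5384
  7        28.75        20.3981       142.7865
  8        28.75        19.4221       155.3769
  9        28.75        18.4928       166.4356
  10    1,028.75       630.0615     6,300.6150
  Σ                    834.1841     7,254.7276
Price P = Σ PV = 834.1841.
Macaulay duration = Σ(t·PV) / P = 7,254.7276 / 834.1841 = 8.69679 half-year periods.
In years: 8.69679 / 2 = 4.34840 years.

4.35 years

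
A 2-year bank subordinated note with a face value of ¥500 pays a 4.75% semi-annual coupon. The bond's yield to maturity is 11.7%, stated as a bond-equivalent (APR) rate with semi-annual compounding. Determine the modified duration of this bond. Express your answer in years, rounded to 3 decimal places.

1.820 years

Periodic yield y = 0.0585. First find Macaulay duration:
  t   CF        PV=CF/(1+0.0585)^t    t·PV
  1       11.875        11.2187        11.2187
  2       11.875        10.5987        21.1974
  3       11.875        10.0129        30.0388
  4      511.875       407.7561     1,631.0244
  Σ                    439.5864     1,693.4793
P = 439.5864; Macaulay duration = 1,693.4793 / 439.5864 = 3.85244 half-year periods = 1.92622 years.
Modified duration = D_Mac / (1 + y) = 1.92622 / 1.0585 = 1.81976 years.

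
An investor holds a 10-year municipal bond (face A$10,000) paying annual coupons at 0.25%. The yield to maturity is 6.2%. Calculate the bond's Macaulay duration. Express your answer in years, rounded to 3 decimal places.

Periodic yield y = 0.062. Discount each cash flow and weight by its year:
  t   CF        PV=CF/(1+0.062)^t    t·PV
  1        25.00        23.5405        23.5405
  2        25.00        22.1662        44.3324
  3        25.00        20.8721        62.6163
  4        25.00        19.6536        78.6144
  5        25.00        18.5062        92.5310
  6        25.00        17.4258       104.5548
  7        25.00        16.4085       114.8594
  8        25.00        15.4505       123.6044
  9        25.00        14.5485       130.9368
  10   10,025.00     5,493.3746    54,933.7458
  Σ                  5,661.9465    55,709.3359
Price P = Σ PV = 5,661.9465.
Macaulay duration = Σ(t·PV) / P = 55,709.3359 / 5,661.9465 = 9.83925 years.

9.839 years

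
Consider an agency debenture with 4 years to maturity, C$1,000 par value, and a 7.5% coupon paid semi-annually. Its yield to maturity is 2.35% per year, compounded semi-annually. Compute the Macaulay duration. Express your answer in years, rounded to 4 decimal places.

3.5759 years

Periodic yield y = 0.01175. Discount each cash flow and weight by its period:
  t   CF        PV=CF/(1+0.01175)^t    t·PV
  1        37.50        37.0645        37.0645
  2        37.50        36.6340        73.2681
  3        37.50        36.2086       108.6258
  4        37.50        35.7881       143.1523
  5        37.50        35.3725       176.8623
  6        37.50        34.9617       209.7699
  7        37.50        34.5556       241.8894
  8     1,037.50       944.9360     7,559.4881
  Σ                  1,195.5210     8,550.1204
Price P = Σ PV = 1,195.5210.
Macaulay duration = Σ(t·PV) / P = 8,550.1204 / 1,195.5210 = 7.15179 half-year periods.
In years: 7.15179 / 2 = 3.57590 years.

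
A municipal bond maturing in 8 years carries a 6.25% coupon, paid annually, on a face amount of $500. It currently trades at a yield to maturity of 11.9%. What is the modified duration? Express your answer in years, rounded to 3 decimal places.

5.567 years

Periodic yield y = 0.119. First find Macaulay duration:
  t   CF        PV=CF/(1+0.119)^t    t·PV
  1        31.25        27.9267        27.9267
  2        31.25        24.9569        49.9137
  3        31.25        22.3028        66.9085
  4        31.25        19.9310        79.7241
  5        31.25        17.8115        89.0573
  6        31.25        15.9173        95.5038
  7        31.25        14.2246        99.5721
  8       531.25       216.1017     1,728.8139
  Σ                    359.1725     2,237.4201
P = 359.1725; Macaulay duration = 2,237.4201 / 359.1725 = 6.22937 years.
Modified duration = D_Mac / (1 + y) = 6.22937 / 1.119 = 5.56691 years.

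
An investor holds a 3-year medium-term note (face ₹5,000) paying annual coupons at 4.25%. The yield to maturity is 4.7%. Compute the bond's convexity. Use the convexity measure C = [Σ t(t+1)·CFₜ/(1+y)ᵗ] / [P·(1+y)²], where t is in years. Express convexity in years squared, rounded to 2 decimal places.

10.36

With y = 0.047:
  t   CF        PV=CF/(1+0.047)^t    t·PV        t(t+1)·PV
  1       212.50       202.9608       202.9608         405.9217
  2       212.50       193.8499       387.6998       1,163.0994
  3     5,212.50     4,541.5701    13,624.7103      54,498.8413
  Σ                  4,938.3808    14,215.3710      56,067.8624
P = 4,938.3808.
Convexity = Σ t(t+1)·PV / [P·(1+y)²] = 56,067.8624 / (4,938.3808 × 1.096209) = 10.35705.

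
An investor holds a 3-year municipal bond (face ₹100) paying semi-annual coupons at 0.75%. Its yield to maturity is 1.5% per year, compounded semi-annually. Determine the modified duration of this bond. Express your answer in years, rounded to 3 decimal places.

Periodic yield y = 0.0075. First find Macaulay duration:
  t   CF        PV=CF/(1+0.0075)^t    t·PV
  1        0.375         0.3722         0.3722
  2        0.375         0.3694         0.7389
  3        0.375         0.3667         1.1001
  4        0.375         0.3640         1.4558
  5        0.375         0.3612         1.8062
  6      100.375        95.9744       575.8462
  Σ                     97.8079       581.3194
P = 97.8079; Macaulay duration = 581.3194 / 97.8079 = 5.94348 half-year periods = 2.97174 years.
Modified duration = D_Mac / (1 + y) = 2.97174 / 1.0075 = 2.94962 years.

2.950 years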